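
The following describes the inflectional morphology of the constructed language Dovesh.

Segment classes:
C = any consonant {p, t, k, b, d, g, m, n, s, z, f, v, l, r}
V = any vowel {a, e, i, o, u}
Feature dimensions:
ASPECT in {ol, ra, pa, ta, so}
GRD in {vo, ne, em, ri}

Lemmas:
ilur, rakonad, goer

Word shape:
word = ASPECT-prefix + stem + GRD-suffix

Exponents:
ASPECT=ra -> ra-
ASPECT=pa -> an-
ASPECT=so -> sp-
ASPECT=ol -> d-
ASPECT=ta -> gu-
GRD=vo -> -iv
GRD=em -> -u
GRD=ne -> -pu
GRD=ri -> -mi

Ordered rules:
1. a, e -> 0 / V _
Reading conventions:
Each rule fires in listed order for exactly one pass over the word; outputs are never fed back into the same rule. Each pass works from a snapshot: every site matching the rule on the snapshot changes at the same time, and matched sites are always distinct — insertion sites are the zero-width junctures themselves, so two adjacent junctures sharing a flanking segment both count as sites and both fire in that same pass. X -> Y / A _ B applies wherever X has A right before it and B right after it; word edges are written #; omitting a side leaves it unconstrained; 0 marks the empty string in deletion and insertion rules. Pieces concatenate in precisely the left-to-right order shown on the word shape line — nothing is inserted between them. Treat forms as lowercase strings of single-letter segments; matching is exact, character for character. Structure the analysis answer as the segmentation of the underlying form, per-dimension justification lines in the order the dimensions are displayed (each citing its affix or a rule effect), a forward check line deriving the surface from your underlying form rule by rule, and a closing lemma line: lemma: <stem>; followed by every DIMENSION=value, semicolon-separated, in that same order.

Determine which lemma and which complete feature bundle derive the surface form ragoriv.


underlying: ra-goer-iv
ASPECT=ra - signalled by the affix ra-
GRD=vo - signalled by the affix -iv
check: ragoeriv -> ragoriv
lemma: goer; ASPECT=ra; GRD=vo


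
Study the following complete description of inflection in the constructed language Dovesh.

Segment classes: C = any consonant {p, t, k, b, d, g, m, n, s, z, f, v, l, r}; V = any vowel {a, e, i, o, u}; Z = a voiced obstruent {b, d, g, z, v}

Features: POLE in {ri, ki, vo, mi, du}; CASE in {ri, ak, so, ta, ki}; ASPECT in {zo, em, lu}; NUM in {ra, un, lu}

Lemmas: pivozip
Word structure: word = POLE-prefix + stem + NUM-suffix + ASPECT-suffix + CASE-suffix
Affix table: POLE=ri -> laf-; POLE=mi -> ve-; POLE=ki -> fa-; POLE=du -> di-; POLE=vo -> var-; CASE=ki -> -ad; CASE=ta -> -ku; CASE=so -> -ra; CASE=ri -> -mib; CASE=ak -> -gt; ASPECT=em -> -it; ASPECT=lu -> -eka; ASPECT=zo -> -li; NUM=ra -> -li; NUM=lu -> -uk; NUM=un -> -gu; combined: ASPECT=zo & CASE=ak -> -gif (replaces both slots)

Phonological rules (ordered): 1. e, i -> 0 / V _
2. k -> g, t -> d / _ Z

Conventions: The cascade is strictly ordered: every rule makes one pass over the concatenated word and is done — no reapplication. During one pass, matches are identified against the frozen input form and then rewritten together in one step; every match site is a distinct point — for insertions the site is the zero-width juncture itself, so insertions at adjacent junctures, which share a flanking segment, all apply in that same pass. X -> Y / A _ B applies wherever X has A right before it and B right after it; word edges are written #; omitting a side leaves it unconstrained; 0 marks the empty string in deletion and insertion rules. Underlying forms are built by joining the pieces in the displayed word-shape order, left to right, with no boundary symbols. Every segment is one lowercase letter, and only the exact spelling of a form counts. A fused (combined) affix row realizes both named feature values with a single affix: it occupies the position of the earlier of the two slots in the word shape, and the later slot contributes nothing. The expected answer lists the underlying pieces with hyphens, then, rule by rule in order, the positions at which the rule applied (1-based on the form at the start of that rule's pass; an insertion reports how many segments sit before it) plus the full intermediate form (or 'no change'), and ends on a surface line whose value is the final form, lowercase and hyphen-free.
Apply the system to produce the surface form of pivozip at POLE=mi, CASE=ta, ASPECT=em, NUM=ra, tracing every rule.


underlying: ve-pivozip-li-it-ku
1. e, i -> 0 / V _: fires at position(s) 12: vepivoziplitku
2. k -> g, t -> d / _ Z: no change
surface: vepivoziplitku


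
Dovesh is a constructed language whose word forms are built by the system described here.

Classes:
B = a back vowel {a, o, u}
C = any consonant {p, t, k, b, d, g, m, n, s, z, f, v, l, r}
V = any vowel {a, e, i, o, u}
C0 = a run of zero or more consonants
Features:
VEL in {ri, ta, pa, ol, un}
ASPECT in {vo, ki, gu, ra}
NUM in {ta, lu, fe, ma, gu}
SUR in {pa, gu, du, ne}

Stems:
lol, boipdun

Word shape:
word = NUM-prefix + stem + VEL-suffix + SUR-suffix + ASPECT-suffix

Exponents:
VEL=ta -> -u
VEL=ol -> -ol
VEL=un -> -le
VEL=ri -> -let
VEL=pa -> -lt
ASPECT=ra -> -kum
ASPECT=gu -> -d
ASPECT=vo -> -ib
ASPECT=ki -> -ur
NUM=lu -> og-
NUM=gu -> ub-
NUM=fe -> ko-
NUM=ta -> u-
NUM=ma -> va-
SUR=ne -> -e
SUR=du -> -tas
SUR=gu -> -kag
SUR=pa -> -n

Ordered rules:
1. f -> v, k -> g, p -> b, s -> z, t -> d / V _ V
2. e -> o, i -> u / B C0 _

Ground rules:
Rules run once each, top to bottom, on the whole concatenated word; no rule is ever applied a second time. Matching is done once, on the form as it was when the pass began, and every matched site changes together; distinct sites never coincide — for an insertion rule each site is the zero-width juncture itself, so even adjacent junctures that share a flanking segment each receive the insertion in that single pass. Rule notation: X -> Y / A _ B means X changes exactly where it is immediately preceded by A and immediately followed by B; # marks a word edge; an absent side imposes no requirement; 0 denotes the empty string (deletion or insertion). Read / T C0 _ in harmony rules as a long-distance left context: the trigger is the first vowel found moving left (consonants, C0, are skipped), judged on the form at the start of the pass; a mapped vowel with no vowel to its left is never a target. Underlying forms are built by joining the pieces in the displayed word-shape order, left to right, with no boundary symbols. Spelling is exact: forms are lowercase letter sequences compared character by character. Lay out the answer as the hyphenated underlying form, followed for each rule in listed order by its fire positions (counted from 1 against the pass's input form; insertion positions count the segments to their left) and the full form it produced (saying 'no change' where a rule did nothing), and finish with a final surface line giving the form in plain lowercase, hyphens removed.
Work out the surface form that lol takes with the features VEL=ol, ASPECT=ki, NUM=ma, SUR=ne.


underlying: va-lol-ol-e-ur
1. f -> v, k -> g, p -> b, s -> z, t -> d / V _ V: no change
2. e -> o, i -> u / B C0 _: fires at position(s) 8: valololour
surface: valololour


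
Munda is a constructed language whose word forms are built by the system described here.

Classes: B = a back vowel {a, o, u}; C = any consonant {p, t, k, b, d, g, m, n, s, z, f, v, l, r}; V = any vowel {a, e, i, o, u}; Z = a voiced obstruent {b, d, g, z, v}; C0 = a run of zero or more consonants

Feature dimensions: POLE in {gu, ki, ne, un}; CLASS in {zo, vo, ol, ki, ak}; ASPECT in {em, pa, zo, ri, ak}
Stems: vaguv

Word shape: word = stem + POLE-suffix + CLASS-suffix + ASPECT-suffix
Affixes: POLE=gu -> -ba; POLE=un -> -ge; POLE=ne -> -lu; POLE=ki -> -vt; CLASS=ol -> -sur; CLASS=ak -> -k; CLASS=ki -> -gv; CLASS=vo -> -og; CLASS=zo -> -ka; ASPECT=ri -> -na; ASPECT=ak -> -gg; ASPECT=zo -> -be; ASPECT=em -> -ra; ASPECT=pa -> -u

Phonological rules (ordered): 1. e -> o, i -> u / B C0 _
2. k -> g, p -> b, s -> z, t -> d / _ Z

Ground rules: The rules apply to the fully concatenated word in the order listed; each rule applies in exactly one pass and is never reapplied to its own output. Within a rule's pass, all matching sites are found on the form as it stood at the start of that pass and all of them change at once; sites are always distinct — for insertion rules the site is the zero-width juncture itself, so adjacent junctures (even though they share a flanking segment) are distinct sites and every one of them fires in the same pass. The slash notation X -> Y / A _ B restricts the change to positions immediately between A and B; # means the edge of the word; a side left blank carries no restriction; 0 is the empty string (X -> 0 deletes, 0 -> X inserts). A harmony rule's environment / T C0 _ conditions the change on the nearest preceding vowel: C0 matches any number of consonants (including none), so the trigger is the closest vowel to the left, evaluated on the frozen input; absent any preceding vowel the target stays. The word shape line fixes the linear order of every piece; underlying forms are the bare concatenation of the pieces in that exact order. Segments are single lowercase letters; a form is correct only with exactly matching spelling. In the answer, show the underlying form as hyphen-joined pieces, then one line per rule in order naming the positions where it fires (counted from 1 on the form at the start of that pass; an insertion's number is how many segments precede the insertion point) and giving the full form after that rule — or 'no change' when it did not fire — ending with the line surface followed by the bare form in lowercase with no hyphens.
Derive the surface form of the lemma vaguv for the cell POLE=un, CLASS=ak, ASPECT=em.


underlying: vaguv-ge-k-ra
1. e -> o, i -> u / B C0 _: fires at position(s) 7: vaguvgokra
2. k -> g, p -> b, s -> z, t -> d / _ Z: no change
surface: vaguvgokra


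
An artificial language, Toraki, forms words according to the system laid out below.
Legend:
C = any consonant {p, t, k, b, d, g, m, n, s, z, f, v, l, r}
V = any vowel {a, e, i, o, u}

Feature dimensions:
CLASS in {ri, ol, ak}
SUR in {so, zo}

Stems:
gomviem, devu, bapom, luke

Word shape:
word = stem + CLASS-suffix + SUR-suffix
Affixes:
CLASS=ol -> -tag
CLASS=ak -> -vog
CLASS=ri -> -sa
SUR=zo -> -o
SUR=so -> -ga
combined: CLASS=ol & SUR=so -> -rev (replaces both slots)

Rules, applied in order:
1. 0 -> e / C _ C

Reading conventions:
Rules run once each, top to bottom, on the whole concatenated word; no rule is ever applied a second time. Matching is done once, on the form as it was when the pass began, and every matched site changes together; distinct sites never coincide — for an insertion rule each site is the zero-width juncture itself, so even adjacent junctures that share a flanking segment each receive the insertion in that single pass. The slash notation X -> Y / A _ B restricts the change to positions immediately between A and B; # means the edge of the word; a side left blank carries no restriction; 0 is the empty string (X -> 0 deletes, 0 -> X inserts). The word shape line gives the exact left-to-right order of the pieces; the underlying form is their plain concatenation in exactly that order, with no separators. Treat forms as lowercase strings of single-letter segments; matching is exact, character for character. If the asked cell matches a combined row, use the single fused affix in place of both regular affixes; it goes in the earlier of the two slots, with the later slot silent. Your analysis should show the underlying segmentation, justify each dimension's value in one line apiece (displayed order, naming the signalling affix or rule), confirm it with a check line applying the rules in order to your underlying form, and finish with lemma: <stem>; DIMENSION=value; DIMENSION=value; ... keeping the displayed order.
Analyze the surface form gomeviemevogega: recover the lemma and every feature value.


underlying: gomviem-vog-ga
CLASS=ak - signalled by the affix -vog
SUR=so - signalled by the affix -ga
check: gomviemvogga -> gomeviemevogega
lemma: gomviem; CLASS=ak; SUR=so


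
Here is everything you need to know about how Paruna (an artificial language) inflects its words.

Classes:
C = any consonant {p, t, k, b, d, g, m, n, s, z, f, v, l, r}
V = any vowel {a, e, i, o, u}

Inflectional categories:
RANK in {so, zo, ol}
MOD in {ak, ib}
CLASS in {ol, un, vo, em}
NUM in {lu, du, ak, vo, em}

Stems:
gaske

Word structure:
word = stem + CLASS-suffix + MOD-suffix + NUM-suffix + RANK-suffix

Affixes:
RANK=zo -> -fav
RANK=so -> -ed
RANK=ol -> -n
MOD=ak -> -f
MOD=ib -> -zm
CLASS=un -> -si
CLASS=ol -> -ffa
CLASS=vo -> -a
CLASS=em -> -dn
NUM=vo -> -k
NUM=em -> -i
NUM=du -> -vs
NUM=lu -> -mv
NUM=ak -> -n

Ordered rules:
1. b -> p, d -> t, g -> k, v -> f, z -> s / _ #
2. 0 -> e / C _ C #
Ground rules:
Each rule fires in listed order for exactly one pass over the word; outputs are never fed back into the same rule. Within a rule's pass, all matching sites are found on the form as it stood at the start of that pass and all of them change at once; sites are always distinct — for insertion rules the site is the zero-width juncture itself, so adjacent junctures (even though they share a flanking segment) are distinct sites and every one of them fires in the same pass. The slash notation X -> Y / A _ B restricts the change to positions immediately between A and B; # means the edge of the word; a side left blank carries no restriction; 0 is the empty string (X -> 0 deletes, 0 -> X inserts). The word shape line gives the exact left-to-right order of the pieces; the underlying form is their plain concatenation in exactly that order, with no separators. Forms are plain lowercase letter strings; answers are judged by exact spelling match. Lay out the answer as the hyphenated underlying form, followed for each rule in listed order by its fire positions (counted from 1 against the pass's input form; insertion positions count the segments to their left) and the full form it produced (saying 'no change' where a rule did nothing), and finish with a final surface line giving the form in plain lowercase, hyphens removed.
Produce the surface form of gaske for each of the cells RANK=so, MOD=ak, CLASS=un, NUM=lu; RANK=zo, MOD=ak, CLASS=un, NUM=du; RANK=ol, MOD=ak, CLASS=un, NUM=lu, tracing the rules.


cell RANK=so, MOD=ak, CLASS=un, NUM=lu:
underlying: gaske-si-f-mv-ed
1. b -> p, d -> t, g -> k, v -> f, z -> s / _ #: fires at position(s) 12: gaskesifmvet
2. 0 -> e / C _ C #: no change
surface: gaskesifmvet

cell RANK=zo, MOD=ak, CLASS=un, NUM=du:
underlying: gaske-si-f-vs-fav
1. b -> p, d -> t, g -> k, v -> f, z -> s / _ #: fires at position(s) 13: gaskesifvsfaf
2. 0 -> e / C _ C #: no change
surface: gaskesifvsfaf

cell RANK=ol, MOD=ak, CLASS=un, NUM=lu:
underlying: gaske-si-f-mv-n
1. b -> p, d -> t, g -> k, v -> f, z -> s / _ #: no change
2. 0 -> e / C _ C #: inserts after position(s) 10: gaskesifmven
surface: gaskesifmven


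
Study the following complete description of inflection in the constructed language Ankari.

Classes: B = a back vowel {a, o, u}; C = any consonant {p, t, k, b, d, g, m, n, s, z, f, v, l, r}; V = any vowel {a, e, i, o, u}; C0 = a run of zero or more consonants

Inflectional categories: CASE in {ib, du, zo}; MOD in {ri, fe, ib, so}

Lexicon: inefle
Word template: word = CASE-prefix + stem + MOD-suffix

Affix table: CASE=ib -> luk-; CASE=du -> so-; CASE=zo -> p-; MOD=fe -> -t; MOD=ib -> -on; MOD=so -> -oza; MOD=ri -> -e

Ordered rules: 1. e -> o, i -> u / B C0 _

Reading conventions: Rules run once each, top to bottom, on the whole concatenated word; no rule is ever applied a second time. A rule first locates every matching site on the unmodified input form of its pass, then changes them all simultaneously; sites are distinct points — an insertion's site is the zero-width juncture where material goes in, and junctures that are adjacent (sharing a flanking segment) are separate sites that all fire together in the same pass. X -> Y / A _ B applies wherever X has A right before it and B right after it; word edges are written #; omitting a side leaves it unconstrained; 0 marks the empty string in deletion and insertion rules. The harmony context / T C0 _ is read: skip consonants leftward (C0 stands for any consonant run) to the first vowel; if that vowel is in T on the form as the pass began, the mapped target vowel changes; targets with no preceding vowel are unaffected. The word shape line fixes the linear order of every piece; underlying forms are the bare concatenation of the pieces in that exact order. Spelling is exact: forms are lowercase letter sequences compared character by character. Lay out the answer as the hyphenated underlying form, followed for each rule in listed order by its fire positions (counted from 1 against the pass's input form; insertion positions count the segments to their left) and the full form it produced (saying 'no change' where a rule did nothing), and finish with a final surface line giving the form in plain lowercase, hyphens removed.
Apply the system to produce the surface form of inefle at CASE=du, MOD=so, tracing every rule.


underlying: so-inefle-oza
1. e -> o, i -> u / B C0 _: fires at position(s) 3: sounefleoza
surface: sounefleoza


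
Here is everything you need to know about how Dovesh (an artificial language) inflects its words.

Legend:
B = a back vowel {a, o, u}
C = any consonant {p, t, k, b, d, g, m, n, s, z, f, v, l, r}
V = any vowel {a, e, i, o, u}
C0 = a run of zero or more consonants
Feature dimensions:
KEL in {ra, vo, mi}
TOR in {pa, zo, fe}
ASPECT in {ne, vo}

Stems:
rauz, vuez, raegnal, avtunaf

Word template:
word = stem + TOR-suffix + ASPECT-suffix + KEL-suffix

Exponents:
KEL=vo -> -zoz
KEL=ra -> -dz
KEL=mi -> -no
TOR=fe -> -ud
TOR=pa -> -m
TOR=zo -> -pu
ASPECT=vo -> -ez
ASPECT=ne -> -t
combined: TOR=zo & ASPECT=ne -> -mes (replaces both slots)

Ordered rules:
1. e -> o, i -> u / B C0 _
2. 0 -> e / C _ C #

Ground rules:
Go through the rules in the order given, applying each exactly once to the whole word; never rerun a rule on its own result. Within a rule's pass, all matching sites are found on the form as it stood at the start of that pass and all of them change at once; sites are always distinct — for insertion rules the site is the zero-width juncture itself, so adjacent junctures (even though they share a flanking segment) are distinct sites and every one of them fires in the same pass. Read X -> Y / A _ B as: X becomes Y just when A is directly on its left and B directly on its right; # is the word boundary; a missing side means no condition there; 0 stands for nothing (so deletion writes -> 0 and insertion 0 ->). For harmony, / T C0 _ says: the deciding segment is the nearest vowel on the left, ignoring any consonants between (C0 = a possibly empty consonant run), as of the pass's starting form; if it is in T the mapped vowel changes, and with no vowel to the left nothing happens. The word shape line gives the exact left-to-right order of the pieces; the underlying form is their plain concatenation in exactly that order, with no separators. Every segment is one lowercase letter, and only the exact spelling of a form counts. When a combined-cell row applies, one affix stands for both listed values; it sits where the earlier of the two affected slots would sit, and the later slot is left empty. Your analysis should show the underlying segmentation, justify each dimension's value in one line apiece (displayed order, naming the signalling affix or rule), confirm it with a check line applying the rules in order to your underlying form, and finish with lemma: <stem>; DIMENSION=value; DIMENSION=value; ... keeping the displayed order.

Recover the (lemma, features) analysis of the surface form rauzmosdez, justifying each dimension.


underlying: rauz-mes-dz
KEL=ra - signalled by the affix -dz
TOR=zo - signalled by the combined affix row
ASPECT=ne - signalled by the combined affix row
check: rauzmesdz -> rauzmosdz -> rauzmosdez
lemma: rauz; KEL=ra; TOR=zo; ASPECT=ne


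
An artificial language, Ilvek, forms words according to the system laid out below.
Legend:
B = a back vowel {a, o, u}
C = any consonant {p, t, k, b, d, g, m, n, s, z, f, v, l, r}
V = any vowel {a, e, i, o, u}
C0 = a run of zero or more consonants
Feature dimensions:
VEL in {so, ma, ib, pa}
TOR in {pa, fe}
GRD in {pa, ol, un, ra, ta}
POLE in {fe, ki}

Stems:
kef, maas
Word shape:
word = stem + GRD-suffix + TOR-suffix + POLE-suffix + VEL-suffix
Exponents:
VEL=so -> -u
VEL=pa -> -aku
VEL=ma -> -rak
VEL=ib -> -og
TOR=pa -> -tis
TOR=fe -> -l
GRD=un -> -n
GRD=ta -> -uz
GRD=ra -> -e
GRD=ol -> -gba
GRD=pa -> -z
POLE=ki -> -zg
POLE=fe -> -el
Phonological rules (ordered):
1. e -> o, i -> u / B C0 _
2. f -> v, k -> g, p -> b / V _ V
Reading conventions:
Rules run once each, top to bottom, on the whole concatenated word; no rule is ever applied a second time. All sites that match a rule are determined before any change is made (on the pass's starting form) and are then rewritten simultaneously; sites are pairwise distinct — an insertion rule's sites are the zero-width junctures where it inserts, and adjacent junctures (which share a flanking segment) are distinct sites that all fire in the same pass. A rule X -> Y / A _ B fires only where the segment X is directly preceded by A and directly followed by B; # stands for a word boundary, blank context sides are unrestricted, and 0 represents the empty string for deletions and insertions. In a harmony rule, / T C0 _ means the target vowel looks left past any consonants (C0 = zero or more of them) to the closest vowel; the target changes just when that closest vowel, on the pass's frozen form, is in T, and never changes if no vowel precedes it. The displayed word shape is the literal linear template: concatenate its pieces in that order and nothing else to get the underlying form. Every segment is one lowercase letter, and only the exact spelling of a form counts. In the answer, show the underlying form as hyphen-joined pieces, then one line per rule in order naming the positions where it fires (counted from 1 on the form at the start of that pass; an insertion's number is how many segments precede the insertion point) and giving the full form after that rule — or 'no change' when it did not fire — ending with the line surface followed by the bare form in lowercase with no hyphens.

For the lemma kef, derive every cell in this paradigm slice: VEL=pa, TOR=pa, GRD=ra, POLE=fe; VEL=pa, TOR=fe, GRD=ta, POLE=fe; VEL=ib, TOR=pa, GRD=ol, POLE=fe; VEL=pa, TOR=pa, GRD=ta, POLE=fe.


cell VEL=pa, TOR=pa, GRD=ra, POLE=fe:
underlying: kef-e-tis-el-aku
1. e -> o, i -> u / B C0 _: no change
2. f -> v, k -> g, p -> b / V _ V: fires at position(s) 3, 11: kevetiselagu
surface: kevetiselagu

cell VEL=pa, TOR=fe, GRD=ta, POLE=fe:
underlying: kef-uz-l-el-aku
1. e -> o, i -> u / B C0 _: fires at position(s) 7: kefuzlolaku
2. f -> v, k -> g, p -> b / V _ V: fires at position(s) 3, 10: kevuzlolagu
surface: kevuzlolagu

cell VEL=ib, TOR=pa, GRD=ol, POLE=fe:
underlying: kef-gba-tis-el-og
1. e -> o, i -> u / B C0 _: fires at position(s) 8: kefgbatuselog
2. f -> v, k -> g, p -> b / V _ V: no change
surface: kefgbatuselog

cell VEL=pa, TOR=pa, GRD=ta, POLE=fe:
underlying: kef-uz-tis-el-aku
1. e -> o, i -> u / B C0 _: fires at position(s) 7: kefuztuselaku
2. f -> v, k -> g, p -> b / V _ V: fires at position(s) 3, 12: kevuztuselagu
surface: kevuztuselagu


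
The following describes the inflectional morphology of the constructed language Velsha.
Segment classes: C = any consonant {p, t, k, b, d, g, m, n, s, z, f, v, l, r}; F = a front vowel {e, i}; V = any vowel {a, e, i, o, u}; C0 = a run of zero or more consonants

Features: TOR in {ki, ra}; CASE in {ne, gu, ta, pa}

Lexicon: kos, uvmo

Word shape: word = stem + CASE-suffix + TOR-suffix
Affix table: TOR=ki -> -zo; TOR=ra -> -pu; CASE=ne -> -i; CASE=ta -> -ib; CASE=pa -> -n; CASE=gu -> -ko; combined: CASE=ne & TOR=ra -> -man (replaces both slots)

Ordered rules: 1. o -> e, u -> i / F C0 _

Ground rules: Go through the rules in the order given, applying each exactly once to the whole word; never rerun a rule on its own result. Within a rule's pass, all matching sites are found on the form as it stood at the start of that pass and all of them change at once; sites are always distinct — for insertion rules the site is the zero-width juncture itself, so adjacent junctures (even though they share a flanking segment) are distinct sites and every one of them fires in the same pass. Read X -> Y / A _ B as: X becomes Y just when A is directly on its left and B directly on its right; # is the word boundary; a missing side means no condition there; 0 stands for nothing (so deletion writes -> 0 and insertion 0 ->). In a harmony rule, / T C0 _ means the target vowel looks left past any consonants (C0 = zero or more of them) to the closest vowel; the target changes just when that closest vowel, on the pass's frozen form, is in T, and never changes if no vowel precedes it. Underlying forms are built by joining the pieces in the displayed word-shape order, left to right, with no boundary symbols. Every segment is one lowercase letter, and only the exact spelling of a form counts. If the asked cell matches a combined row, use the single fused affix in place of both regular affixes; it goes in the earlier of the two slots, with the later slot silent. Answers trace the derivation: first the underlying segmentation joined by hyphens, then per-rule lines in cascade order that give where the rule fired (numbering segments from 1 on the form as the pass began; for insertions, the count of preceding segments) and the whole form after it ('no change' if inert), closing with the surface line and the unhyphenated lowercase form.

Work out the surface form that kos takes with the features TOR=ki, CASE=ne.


underlying: kos-i-zo
1. o -> e, u -> i / F C0 _: fires at position(s) 6: kosize
surface: kosize


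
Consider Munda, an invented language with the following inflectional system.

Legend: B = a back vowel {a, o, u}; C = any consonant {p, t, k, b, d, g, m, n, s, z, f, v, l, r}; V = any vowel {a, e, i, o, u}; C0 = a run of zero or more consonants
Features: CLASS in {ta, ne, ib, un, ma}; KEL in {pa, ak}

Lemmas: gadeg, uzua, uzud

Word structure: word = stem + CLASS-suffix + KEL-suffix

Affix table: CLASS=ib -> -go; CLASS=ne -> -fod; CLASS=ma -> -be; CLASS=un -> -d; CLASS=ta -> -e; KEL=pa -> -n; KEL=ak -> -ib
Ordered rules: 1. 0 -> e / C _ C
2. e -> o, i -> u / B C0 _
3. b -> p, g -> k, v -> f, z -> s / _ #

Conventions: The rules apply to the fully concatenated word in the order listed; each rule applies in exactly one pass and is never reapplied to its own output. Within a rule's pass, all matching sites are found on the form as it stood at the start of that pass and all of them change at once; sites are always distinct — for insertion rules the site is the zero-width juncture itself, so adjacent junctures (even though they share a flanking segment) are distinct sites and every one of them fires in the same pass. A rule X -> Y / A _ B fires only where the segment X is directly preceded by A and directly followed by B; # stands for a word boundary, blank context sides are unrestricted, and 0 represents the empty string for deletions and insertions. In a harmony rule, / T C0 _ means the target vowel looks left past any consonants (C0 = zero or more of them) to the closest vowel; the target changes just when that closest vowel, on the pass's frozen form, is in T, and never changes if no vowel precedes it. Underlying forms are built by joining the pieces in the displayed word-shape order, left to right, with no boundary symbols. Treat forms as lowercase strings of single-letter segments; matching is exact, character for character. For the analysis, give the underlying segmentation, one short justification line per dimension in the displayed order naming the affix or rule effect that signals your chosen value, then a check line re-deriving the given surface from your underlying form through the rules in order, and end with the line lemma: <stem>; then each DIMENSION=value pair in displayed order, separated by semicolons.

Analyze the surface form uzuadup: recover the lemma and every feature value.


underlying: uzua-d-ib
CLASS=un - signalled by the affix -d
KEL=ak - signalled by the affix -ib
check: uzuadib -> uzuadib -> uzuadub -> uzuadup
lemma: uzua; CLASS=un; KEL=ak


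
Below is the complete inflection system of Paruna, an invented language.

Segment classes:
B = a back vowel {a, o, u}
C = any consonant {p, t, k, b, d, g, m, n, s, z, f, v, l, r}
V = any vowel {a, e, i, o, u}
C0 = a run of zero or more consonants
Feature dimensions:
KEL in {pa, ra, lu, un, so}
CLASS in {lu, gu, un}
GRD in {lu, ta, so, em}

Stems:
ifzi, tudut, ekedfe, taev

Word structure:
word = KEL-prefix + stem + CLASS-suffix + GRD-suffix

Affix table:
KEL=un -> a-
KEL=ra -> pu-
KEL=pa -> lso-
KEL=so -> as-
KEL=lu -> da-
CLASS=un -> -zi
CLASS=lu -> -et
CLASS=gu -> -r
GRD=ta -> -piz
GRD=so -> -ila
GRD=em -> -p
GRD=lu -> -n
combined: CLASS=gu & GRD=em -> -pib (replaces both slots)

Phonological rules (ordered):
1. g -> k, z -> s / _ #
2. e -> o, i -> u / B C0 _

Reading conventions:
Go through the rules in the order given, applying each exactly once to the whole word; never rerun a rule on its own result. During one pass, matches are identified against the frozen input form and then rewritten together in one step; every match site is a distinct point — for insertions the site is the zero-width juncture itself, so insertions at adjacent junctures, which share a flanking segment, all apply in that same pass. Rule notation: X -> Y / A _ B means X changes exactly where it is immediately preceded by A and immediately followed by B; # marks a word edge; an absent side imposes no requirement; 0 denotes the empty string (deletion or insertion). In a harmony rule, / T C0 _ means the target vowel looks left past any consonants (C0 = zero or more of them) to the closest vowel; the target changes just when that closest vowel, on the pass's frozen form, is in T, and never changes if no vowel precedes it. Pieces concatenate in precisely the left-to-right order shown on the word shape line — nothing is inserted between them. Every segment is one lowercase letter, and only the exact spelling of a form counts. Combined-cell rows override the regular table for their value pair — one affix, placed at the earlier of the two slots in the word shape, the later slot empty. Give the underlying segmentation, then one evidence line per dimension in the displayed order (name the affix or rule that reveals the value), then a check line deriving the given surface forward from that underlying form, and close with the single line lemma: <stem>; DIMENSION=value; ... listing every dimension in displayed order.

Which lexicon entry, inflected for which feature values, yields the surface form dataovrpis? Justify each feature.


underlying: da-taev-r-piz
KEL=lu - signalled by the affix da-
CLASS=gu - signalled by the affix -r
GRD=ta - signalled by the affix -piz
check: dataevrpiz -> dataevrpis -> dataovrpis
lemma: taev; KEL=lu; CLASS=gu; GRD=ta


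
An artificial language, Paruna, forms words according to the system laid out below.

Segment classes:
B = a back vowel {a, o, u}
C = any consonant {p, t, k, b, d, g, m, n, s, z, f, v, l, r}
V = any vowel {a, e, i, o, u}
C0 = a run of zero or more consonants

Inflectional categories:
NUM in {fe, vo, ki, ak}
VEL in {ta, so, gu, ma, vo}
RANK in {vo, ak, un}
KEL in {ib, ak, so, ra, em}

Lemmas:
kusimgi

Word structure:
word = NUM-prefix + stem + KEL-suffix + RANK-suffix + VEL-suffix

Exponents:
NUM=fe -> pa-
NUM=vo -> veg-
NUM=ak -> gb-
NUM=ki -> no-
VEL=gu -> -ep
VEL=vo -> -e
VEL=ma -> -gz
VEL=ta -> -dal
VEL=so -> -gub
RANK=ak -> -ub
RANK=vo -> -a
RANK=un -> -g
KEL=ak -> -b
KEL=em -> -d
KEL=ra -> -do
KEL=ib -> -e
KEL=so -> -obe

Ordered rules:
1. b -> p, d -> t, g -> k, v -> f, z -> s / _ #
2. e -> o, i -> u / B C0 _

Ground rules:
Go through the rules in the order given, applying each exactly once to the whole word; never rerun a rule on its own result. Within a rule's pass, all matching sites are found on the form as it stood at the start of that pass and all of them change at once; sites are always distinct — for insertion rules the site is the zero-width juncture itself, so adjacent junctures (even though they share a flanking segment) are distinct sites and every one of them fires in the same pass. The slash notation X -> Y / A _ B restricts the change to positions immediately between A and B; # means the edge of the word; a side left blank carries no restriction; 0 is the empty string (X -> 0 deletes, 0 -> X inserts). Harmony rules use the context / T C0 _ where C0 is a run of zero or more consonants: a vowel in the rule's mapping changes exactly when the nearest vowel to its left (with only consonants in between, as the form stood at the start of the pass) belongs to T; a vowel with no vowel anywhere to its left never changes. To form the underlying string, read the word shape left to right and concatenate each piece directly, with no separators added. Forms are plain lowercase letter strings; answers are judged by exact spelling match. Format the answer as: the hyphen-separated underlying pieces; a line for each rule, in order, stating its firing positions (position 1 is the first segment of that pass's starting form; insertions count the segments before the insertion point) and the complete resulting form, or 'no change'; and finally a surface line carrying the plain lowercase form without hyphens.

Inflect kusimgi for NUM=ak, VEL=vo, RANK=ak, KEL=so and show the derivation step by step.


underlying: gb-kusimgi-obe-ub-e
1. b -> p, d -> t, g -> k, v -> f, z -> s / _ #: no change
2. e -> o, i -> u / B C0 _: fires at position(s) 6, 12, 15: gbkusumgioboubo
surface: gbkusumgioboubo


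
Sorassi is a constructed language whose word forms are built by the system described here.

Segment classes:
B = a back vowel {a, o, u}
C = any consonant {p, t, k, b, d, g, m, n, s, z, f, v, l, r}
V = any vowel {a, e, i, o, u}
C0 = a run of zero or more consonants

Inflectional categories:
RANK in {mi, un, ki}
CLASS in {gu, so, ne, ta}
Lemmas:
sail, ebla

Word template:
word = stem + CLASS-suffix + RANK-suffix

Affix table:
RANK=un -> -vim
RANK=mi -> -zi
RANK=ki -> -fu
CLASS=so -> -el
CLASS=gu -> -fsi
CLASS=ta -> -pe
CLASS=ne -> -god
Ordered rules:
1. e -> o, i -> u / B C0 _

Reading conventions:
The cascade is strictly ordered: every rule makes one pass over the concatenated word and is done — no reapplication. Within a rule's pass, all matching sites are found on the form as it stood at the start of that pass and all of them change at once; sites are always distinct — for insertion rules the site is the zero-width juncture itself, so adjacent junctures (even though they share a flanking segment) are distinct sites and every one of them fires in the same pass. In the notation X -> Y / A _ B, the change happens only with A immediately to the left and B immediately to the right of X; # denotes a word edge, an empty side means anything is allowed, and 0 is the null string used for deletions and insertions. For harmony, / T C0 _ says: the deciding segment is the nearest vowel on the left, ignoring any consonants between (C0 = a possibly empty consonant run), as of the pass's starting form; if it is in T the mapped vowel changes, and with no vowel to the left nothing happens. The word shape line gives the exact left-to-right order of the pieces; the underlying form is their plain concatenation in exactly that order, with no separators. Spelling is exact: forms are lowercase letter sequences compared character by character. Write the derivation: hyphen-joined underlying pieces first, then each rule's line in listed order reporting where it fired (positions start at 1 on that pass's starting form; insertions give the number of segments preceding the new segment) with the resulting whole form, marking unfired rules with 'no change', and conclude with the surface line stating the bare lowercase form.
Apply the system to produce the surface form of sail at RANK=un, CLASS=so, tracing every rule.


underlying: sail-el-vim
1. e -> o, i -> u / B C0 _: fires at position(s) 3: saulelvim
surface: saulelvim


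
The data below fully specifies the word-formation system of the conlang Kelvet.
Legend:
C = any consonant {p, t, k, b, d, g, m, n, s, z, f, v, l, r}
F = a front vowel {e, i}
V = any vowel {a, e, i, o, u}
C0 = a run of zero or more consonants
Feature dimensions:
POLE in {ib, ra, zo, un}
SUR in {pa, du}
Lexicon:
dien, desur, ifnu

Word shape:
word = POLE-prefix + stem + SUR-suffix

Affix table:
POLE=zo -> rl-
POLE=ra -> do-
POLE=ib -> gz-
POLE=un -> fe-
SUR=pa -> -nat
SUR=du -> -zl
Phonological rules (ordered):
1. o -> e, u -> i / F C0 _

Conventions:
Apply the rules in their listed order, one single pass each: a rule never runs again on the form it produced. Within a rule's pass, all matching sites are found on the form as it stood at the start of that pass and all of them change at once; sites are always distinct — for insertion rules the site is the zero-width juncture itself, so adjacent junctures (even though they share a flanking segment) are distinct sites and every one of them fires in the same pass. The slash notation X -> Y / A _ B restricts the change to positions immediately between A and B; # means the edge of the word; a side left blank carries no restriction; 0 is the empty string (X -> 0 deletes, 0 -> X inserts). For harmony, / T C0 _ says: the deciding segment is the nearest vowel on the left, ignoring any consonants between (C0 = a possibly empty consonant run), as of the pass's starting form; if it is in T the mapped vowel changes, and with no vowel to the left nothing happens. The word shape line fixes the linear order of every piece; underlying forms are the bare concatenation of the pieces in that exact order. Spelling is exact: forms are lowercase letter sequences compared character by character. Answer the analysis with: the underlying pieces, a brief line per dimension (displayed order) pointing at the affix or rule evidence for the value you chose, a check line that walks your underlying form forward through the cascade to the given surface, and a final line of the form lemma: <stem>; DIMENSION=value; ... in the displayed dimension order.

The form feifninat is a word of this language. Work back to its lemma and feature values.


underlying: fe-ifnu-nat
POLE=un - signalled by the affix fe-
SUR=pa - signalled by the affix -nat
check: feifnunat -> feifninat
lemma: ifnu; POLE=un; SUR=pa


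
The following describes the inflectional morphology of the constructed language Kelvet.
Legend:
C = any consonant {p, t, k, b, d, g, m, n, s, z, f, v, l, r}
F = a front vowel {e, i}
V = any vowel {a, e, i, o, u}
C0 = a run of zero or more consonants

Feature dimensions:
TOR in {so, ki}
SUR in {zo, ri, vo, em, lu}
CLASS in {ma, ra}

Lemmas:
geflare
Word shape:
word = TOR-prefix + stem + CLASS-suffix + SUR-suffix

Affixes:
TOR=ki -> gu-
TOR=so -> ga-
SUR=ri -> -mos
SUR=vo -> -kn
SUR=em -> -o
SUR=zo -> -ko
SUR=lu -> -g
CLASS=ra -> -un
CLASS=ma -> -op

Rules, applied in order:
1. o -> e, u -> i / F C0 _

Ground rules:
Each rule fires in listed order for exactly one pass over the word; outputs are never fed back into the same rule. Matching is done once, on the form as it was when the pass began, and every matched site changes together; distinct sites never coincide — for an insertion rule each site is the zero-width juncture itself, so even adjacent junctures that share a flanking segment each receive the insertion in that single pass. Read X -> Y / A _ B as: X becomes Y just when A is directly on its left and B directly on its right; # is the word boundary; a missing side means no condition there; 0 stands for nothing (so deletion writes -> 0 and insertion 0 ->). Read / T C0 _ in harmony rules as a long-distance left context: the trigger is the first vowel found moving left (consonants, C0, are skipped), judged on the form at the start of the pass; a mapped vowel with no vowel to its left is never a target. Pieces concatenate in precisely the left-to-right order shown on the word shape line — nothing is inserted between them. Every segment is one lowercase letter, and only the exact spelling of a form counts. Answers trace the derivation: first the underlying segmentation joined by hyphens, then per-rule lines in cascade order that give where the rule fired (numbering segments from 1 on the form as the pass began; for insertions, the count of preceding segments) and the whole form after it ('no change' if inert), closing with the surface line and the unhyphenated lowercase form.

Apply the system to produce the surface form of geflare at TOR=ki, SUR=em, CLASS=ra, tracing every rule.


underlying: gu-geflare-un-o
1. o -> e, u -> i / F C0 _: fires at position(s) 10: gugeflareino
surface: gugeflareino
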